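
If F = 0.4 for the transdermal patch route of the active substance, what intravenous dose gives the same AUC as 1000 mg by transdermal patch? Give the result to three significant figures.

D_iv = 400 mg

Systemic exposure from an extravascular dose = F × D_ev, so the equivalent IV dose is F × D_ev.
D_iv = F × D_ev = 0.4 × 1000 = 400 mg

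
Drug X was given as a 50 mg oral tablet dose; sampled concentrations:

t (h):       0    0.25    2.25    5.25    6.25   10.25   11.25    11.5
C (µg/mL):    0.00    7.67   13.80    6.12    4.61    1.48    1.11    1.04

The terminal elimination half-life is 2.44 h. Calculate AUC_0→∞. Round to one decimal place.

Trapezoidal AUC_0→11.5:
  [0→0.25]: (0.00+7.67)/2 × 0.25 = 0.95875
  [0.25→2.25]: (7.67+13.80)/2 × 2 = 21.47
  [2.25→5.25]: (13.80+6.12)/2 × 3 = 29.88
  [5.25→6.25]: (6.12+4.61)/2 × 1 = 5.365
  [6.25→10.25]: (4.61+1.48)/2 × 4 = 12.18
  [10.25→11.25]: (1.48+1.11)/2 × 1 = 1.295
  [11.25→11.5]: (1.11+1.04)/2 × 0.25 = 0.26875
  Sum = 71.4175 µg/mL·h
k_e = ln2 / t½ = 0.693147 / 2.44 = 0.2841 h^-1
Extrapolated tail: C_last / k_e = 1.04 / 0.2841 = 3.661
AUC_0→∞ = 71.4175 + 3.661 = 75.0785 µg/mL·h

AUC = 75.1 µg/mL·h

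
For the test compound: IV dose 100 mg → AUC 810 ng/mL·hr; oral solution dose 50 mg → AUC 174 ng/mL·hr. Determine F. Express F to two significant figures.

F = (AUC_ev / D_ev) / (AUC_iv / D_iv)
  = (174/50) / (810/100)
  = 3.48 / 8.1 = 0.4296

F = 0.43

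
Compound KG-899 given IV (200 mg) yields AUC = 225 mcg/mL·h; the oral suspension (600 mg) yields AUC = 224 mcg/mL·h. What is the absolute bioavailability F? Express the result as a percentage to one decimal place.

F = 33.2%

F = (AUC_ev / D_ev) / (AUC_iv / D_iv)
  = (224/600) / (225/200)
  = 0.373333 / 1.125 = 0.3319
  = 33.19%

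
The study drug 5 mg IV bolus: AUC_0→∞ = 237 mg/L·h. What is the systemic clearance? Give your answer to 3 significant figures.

CL = Dose_iv / AUC_0→∞
   = 5 / 237 = 0.021097 L/h

CL = 0.0211 L/h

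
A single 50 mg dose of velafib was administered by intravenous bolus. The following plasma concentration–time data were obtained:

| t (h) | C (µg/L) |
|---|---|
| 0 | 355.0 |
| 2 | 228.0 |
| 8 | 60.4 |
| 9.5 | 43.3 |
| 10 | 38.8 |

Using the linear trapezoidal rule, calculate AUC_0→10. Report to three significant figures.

AUC = 1550 µg/L·h

Trapezoidal AUC_0→10:
  [0→2]: (355.0+228.0)/2 × 2 = 583.0
  [2→8]: (228.0+60.4)/2 × 6 = 865.2
  [8→9.5]: (60.4+43.3)/2 × 1.5 = 77.775
  [9.5→10]: (43.3+38.8)/2 × 0.5 = 20.525
  Sum = 1546.5 µg/L·h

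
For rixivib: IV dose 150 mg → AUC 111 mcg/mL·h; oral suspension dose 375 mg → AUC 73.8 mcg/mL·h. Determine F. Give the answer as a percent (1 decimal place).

F = 26.6%

F = (AUC_ev / D_ev) / (AUC_iv / D_iv)
  = (73.8/375) / (111/150)
  = 0.1968 / 0.74 = 0.2659
  = 26.59%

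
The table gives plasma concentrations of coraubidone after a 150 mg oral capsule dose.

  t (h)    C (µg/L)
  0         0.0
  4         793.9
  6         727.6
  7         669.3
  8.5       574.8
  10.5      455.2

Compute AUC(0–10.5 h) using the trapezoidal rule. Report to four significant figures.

Trapezoidal AUC_0→10.5:
  [0→4]: (0.0+793.9)/2 × 4 = 1587.8
  [4→6]: (793.9+727.6)/2 × 2 = 1521.5
  [6→7]: (727.6+669.3)/2 × 1 = 698.45
  [7→8.5]: (669.3+574.8)/2 × 1.5 = 933.075
  [8.5→10.5]: (574.8+455.2)/2 × 2 = 1030.0
  Sum = 5770.825 µg/L·h

AUC = 5771 µg/L·h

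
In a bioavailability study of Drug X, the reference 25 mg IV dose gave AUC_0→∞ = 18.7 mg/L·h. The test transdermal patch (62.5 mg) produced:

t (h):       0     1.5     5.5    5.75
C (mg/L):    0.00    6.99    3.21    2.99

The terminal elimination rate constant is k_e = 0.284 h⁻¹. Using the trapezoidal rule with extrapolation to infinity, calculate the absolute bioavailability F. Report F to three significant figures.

Trapezoidal AUC_0→5.75 (transdermal patch):
  [0→1.5]: (0.00+6.99)/2 × 1.5 = 5.2425
  [1.5→5.5]: (6.99+3.21)/2 × 4 = 20.4
  [5.5→5.75]: (3.21+2.99)/2 × 0.25 = 0.775
  Sum = 26.4175 mg/L·h
Tail: C_last/k_e = 2.99/0.284 = 10.528
AUC_0→∞ (transdermal patch) = 26.4175 + 10.528 = 36.9455 mg/L·h
F = (AUC_ev/D_ev)/(AUC_iv/D_iv) = (36.9455/62.5)/(18.7/25) = 0.591128/0.748 = 0.7903

F = 0.790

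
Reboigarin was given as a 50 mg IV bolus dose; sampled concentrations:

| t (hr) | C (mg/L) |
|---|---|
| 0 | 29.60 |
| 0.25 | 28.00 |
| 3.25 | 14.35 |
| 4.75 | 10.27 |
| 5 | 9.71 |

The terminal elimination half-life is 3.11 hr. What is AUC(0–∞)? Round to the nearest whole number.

Trapezoidal AUC_0→5:
  [0→0.25]: (29.60+28.00)/2 × 0.25 = 7.2
  [0.25→3.25]: (28.00+14.35)/2 × 3 = 63.525
  [3.25→4.75]: (14.35+10.27)/2 × 1.5 = 18.465
  [4.75→5]: (10.27+9.71)/2 × 0.25 = 2.4975
  Sum = 91.6875 mg/L·hr
k_e = ln2 / t½ = 0.693147 / 3.11 = 0.2229 hr^-1
Extrapolated tail: C_last / k_e = 9.71 / 0.2229 = 43.562
AUC_0→∞ = 91.6875 + 43.562 = 135.2495 mg/L·hr

AUC = 135 mg/L·hr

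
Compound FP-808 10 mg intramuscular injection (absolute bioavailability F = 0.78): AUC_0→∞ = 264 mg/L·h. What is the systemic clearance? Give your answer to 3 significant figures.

CL = F × Dose / AUC_0→∞
   = 0.78 × 10 / 264 = 0.0295455 L/h

CL = 0.0295 L/h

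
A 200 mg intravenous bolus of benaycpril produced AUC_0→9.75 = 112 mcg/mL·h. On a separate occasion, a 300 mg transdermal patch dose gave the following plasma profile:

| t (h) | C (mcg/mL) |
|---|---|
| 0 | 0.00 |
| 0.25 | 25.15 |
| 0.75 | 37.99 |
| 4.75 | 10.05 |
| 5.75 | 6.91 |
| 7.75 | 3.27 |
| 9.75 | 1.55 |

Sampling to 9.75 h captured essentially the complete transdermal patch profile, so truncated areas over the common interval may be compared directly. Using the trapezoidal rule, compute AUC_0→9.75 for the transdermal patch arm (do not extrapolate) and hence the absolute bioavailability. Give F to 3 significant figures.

F = 0.824

Trapezoidal AUC_0→9.75 (transdermal patch):
  [0→0.25]: (0.00+25.15)/2 × 0.25 = 3.14375
  [0.25→0.75]: (25.15+37.99)/2 × 0.5 = 15.785
  [0.75→4.75]: (37.99+10.05)/2 × 4 = 96.08
  [4.75→5.75]: (10.05+6.91)/2 × 1 = 8.48
  [5.75→7.75]: (6.91+3.27)/2 × 2 = 10.18
  [7.75→9.75]: (3.27+1.55)/2 × 2 = 4.82
  Sum = 138.48875 mcg/mL·h
F = (AUC_ev/D_ev)/(AUC_iv/D_iv) = (138.48875/300)/(112/200) = 0.461629/0.56 = 0.8243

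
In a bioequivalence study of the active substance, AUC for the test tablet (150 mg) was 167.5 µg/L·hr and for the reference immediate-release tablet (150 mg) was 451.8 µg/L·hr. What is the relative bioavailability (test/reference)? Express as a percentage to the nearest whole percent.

F_rel = 37%

F_rel = (AUC_test/D_test) / (AUC_ref/D_ref)
      = (167.5/150) / (451.8/150)
      = 1.11667 / 3.012 = 0.3707 = 37.07%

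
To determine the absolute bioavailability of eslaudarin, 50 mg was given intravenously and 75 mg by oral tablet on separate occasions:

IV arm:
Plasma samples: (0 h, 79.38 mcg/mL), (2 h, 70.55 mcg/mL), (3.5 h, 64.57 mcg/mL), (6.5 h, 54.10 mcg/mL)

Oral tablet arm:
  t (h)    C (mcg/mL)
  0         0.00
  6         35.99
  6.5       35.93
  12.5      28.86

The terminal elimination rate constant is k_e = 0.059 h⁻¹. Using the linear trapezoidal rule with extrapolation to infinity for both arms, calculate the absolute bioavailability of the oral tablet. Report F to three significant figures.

Trapezoidal AUC_0→6.5 (IV):
  [0→2]: (79.38+70.55)/2 × 2 = 149.93
  [2→3.5]: (70.55+64.57)/2 × 1.5 = 101.34
  [3.5→6.5]: (64.57+54.10)/2 × 3 = 178.005
  Sum = 429.275 mcg/mL·h
IV tail: 54.10/0.059 = 916.949; AUC_iv,0→∞ = 429.275 + 916.949 = 1346.224 mcg/mL·h
Trapezoidal AUC_0→12.5 (oral tablet):
  [0→6]: (0.00+35.99)/2 × 6 = 107.97
  [6→6.5]: (35.99+35.93)/2 × 0.5 = 17.98
  [6.5→12.5]: (35.93+28.86)/2 × 6 = 194.37
  Sum = 320.32 mcg/mL·h
oral tablet tail: 28.86/0.059 = 489.153; AUC_ev,0→∞ = 320.32 + 489.153 = 809.473 mcg/mL·h
F = (AUC_ev/D_ev)/(AUC_iv/D_iv) = (809.473/75)/(1346.224/50) = 10.793/26.92448 = 0.4009

F = 0.401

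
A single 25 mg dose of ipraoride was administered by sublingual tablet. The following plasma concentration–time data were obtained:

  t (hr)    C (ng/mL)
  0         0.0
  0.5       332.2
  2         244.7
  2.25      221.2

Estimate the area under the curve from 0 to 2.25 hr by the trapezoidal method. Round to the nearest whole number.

AUC = 574 ng/mL·hr

Trapezoidal AUC_0→2.25:
  [0→0.5]: (0.0+332.2)/2 × 0.5 = 83.05
  [0.5→2]: (332.2+244.7)/2 × 1.5 = 432.675
  [2→2.25]: (244.7+221.2)/2 × 0.25 = 58.2375
  Sum = 573.9625 ng/mL·hr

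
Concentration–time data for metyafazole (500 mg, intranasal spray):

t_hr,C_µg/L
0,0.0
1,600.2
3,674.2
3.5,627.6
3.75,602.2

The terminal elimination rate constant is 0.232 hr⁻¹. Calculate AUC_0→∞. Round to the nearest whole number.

AUC = 4649 µg/L·hr

Trapezoidal AUC_0→3.75:
  [0→1]: (0.0+600.2)/2 × 1 = 300.1
  [1→3]: (600.2+674.2)/2 × 2 = 1274.4
  [3→3.5]: (674.2+627.6)/2 × 0.5 = 325.45
  [3.5→3.75]: (627.6+602.2)/2 × 0.25 = 153.725
  Sum = 2053.675 µg/L·hr
Extrapolated tail: C_last / k_e = 602.2 / 0.232 = 2595.690
AUC_0→∞ = 2053.675 + 2595.690 = 4649.365 µg/L·hr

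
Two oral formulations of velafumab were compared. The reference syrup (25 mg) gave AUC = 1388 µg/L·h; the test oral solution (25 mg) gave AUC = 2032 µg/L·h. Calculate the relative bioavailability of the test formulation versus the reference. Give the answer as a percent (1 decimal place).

F_rel = (AUC_test/D_test) / (AUC_ref/D_ref)
      = (2032/25) / (1388/25)
      = 81.28 / 55.52 = 1.4640 = 146.40%

F_rel = 146.4%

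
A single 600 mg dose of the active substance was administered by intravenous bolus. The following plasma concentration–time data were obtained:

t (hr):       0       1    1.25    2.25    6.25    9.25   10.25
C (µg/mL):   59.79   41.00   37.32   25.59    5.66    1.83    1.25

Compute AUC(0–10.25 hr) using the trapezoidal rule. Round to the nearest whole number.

Trapezoidal AUC_0→10.25:
  [0→1]: (59.79+41.00)/2 × 1 = 50.395
  [1→1.25]: (41.00+37.32)/2 × 0.25 = 9.79
  [1.25→2.25]: (37.32+25.59)/2 × 1 = 31.455
  [2.25→6.25]: (25.59+5.66)/2 × 4 = 62.5
  [6.25→9.25]: (5.66+1.83)/2 × 3 = 11.235
  [9.25→10.25]: (1.83+1.25)/2 × 1 = 1.54
  Sum = 166.915 µg/mL·hr

AUC = 167 µg/mL·hr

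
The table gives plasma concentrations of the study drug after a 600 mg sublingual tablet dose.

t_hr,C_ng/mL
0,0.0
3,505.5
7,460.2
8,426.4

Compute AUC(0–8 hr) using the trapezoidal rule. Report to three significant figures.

AUC = 3130 ng/mL·hr

Trapezoidal AUC_0→8:
  [0→3]: (0.0+505.5)/2 × 3 = 758.25
  [3→7]: (505.5+460.2)/2 × 4 = 1931.4
  [7→8]: (460.2+426.4)/2 × 1 = 443.3
  Sum = 3132.95 ng/mL·hr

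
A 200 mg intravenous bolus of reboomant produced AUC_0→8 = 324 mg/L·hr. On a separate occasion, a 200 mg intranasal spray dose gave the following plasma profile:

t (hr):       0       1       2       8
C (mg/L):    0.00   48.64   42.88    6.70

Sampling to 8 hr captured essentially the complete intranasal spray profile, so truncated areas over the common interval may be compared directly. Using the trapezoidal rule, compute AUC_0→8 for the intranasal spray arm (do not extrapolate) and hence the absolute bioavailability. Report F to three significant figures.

F = 0.675

Trapezoidal AUC_0→8 (intranasal spray):
  [0→1]: (0.00+48.64)/2 × 1 = 24.32
  [1→2]: (48.64+42.88)/2 × 1 = 45.76
  [2→8]: (42.88+6.70)/2 × 6 = 148.74
  Sum = 218.82 mg/L·hr
F = (AUC_ev/D_ev)/(AUC_iv/D_iv) = (218.82/200)/(324/200) = 1.0941/1.62 = 0.6754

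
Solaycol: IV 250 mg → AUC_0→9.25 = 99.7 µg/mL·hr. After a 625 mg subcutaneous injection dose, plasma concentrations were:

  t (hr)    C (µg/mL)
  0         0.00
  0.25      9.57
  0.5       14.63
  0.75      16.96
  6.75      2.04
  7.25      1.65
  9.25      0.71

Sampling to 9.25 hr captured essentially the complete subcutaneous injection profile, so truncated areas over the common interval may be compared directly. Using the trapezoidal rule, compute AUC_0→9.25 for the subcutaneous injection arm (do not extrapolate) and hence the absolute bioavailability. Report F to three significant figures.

Trapezoidal AUC_0→9.25 (subcutaneous injection):
  [0→0.25]: (0.00+9.57)/2 × 0.25 = 1.19625
  [0.25→0.5]: (9.57+14.63)/2 × 0.25 = 3.025
  [0.5→0.75]: (14.63+16.96)/2 × 0.25 = 3.94875
  [0.75→6.75]: (16.96+2.04)/2 × 6 = 57.0
  [6.75→7.25]: (2.04+1.65)/2 × 0.5 = 0.9225
  [7.25→9.25]: (1.65+0.71)/2 × 2 = 2.36
  Sum = 68.4525 µg/mL·hr
F = (AUC_ev/D_ev)/(AUC_iv/D_iv) = (68.4525/625)/(99.7/250) = 0.109524/0.3988 = 0.2746

F = 0.275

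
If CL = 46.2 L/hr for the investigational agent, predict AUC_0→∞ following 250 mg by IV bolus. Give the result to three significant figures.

AUC = 5.41 mg/L·hr

AUC_0→∞ = Dose_iv / CL
        = 250 / 46.2 = 5.41126 mg/L·hr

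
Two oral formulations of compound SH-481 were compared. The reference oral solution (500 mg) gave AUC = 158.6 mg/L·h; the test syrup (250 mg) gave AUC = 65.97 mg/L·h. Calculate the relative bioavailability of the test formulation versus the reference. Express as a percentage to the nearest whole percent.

F_rel = (AUC_test/D_test) / (AUC_ref/D_ref)
      = (65.97/250) / (158.6/500)
      = 0.26388 / 0.3172 = 0.8319 = 83.19%

F_rel = 83%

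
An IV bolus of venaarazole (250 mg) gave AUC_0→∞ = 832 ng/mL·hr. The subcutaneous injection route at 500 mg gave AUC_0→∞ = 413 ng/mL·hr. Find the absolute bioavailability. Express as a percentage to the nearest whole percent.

F = 25%

F = (AUC_ev / D_ev) / (AUC_iv / D_iv)
  = (413/500) / (832/250)
  = 0.826 / 3.328 = 0.2482
  = 24.82%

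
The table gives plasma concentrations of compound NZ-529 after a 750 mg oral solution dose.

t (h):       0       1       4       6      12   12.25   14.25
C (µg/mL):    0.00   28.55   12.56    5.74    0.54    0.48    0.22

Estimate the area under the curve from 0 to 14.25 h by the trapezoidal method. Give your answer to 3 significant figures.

Trapezoidal AUC_0→14.25:
  [0→1]: (0.00+28.55)/2 × 1 = 14.275
  [1→4]: (28.55+12.56)/2 × 3 = 61.665
  [4→6]: (12.56+5.74)/2 × 2 = 18.3
  [6→12]: (5.74+0.54)/2 × 6 = 18.84
  [12→12.25]: (0.54+0.48)/2 × 0.25 = 0.1275
  [12.25→14.25]: (0.48+0.22)/2 × 2 = 0.7
  Sum = 113.9075 µg/mL·h

AUC = 114 µg/mL·h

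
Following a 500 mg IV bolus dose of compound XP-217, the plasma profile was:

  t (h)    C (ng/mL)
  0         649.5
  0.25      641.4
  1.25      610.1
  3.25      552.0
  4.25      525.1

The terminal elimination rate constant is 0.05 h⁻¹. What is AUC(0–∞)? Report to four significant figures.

AUC = 12990 ng/mL·h

Trapezoidal AUC_0→4.25:
  [0→0.25]: (649.5+641.4)/2 × 0.25 = 161.3625
  [0.25→1.25]: (641.4+610.1)/2 × 1 = 625.75
  [1.25→3.25]: (610.1+552.0)/2 × 2 = 1162.1
  [3.25→4.25]: (552.0+525.1)/2 × 1 = 538.55
  Sum = 2487.7625 ng/mL·h
Extrapolated tail: C_last / k_e = 525.1 / 0.05 = 10502.000
AUC_0→∞ = 2487.7625 + 10502.000 = 12989.7625 ng/mL·h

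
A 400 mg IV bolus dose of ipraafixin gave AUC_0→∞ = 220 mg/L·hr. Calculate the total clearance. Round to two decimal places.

CL = 1.82 L/hr

CL = Dose_iv / AUC_0→∞
   = 400 / 220 = 1.81818 L/hr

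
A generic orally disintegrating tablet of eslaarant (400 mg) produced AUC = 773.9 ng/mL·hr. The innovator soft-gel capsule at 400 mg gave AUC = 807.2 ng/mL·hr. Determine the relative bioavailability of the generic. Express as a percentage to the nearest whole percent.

F_rel = (AUC_test/D_test) / (AUC_ref/D_ref)
      = (773.9/400) / (807.2/400)
      = 1.93475 / 2.018 = 0.9587 = 95.87%

F_rel = 96%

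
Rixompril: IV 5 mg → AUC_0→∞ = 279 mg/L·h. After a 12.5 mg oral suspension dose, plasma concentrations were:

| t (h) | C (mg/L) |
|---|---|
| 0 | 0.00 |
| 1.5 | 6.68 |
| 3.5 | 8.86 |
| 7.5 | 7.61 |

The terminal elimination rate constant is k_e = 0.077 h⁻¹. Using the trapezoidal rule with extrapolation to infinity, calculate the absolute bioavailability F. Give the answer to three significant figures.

Trapezoidal AUC_0→7.5 (oral suspension):
  [0→1.5]: (0.00+6.68)/2 × 1.5 = 5.01
  [1.5→3.5]: (6.68+8.86)/2 × 2 = 15.54
  [3.5→7.5]: (8.86+7.61)/2 × 4 = 32.94
  Sum = 53.49 mg/L·h
Tail: C_last/k_e = 7.61/0.077 = 98.831
AUC_0→∞ (oral suspension) = 53.49 + 98.831 = 152.321 mg/L·h
F = (AUC_ev/D_ev)/(AUC_iv/D_iv) = (152.321/12.5)/(279/5) = 12.18568/55.8 = 0.2184

F = 0.218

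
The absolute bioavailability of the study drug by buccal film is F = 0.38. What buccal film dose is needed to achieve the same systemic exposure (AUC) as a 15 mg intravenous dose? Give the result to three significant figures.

For equal systemic exposure: F × D_ev = D_iv
D_ev = D_iv / F = 15 / 0.38 = 39.4737 mg

D_buccal = 39.5 mg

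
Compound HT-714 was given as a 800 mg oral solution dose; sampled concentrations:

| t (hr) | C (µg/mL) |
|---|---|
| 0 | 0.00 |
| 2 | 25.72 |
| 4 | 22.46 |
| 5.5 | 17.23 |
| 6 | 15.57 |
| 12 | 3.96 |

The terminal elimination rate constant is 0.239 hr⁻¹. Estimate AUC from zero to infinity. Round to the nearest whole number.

AUC = 187 µg/mL·hr

Trapezoidal AUC_0→12:
  [0→2]: (0.00+25.72)/2 × 2 = 25.72
  [2→4]: (25.72+22.46)/2 × 2 = 48.18
  [4→5.5]: (22.46+17.23)/2 × 1.5 = 29.7675
  [5.5→6]: (17.23+15.57)/2 × 0.5 = 8.2
  [6→12]: (15.57+3.96)/2 × 6 = 58.59
  Sum = 170.4575 µg/mL·hr
Extrapolated tail: C_last / k_e = 3.96 / 0.239 = 16.569
AUC_0→∞ = 170.4575 + 16.569 = 187.0265 µg/mL·hr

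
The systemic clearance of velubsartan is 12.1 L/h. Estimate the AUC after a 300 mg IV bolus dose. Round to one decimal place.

AUC_0→∞ = Dose_iv / CL
        = 300 / 12.1 = 24.7934 mg/L·h

AUC = 24.8 mg/L·h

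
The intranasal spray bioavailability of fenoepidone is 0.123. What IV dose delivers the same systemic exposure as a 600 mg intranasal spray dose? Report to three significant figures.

Systemic exposure from an extravascular dose = F × D_ev, so the equivalent IV dose is F × D_ev.
D_iv = F × D_ev = 0.123 × 600 = 73.8 mg

D_iv = 73.8 mg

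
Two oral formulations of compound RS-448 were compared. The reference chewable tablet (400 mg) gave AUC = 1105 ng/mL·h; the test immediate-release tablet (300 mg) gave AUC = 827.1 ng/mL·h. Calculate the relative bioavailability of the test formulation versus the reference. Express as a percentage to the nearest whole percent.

F_rel = (AUC_test/D_test) / (AUC_ref/D_ref)
      = (827.1/300) / (1105/400)
      = 2.757 / 2.7625 = 0.9980 = 99.80%

F_rel = 100%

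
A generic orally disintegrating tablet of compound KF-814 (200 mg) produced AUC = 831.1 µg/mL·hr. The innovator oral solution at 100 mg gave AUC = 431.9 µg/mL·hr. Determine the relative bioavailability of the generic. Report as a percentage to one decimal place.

F_rel = (AUC_test/D_test) / (AUC_ref/D_ref)
      = (831.1/200) / (431.9/100)
      = 4.1555 / 4.319 = 0.9621 = 96.21%

F_rel = 96.2%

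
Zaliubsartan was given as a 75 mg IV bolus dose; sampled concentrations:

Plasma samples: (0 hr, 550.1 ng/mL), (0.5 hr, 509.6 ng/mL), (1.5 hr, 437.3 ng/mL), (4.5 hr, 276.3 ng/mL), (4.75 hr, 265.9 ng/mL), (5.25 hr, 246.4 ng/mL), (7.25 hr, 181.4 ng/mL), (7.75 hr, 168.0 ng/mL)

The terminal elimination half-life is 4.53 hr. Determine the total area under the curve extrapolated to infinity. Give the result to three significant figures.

Trapezoidal AUC_0→7.75:
  [0→0.5]: (550.1+509.6)/2 × 0.5 = 264.925
  [0.5→1.5]: (509.6+437.3)/2 × 1 = 473.45
  [1.5→4.5]: (437.3+276.3)/2 × 3 = 1070.4
  [4.5→4.75]: (276.3+265.9)/2 × 0.25 = 67.775
  [4.75→5.25]: (265.9+246.4)/2 × 0.5 = 128.075
  [5.25→7.25]: (246.4+181.4)/2 × 2 = 427.8
  [7.25→7.75]: (181.4+168.0)/2 × 0.5 = 87.35
  Sum = 2519.775 ng/mL·hr
k_e = ln2 / t½ = 0.693147 / 4.53 = 0.1530 hr^-1
Extrapolated tail: C_last / k_e = 168.0 / 0.153 = 1098.039
AUC_0→∞ = 2519.775 + 1098.039 = 3617.814 ng/mL·hr

AUC = 3620 ng/mL·hr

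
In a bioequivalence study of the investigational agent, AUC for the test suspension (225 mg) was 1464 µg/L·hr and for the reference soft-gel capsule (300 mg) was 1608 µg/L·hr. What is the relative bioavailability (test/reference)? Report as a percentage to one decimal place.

F_rel = (AUC_test/D_test) / (AUC_ref/D_ref)
      = (1464/225) / (1608/300)
      = 6.50667 / 5.36 = 1.2139 = 121.39%

F_rel = 121.4%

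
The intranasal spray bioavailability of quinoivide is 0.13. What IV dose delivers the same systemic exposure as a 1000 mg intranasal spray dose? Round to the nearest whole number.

D_iv = 130 mg

Systemic exposure from an extravascular dose = F × D_ev, so the equivalent IV dose is F × D_ev.
D_iv = F × D_ev = 0.13 × 1000 = 130 mg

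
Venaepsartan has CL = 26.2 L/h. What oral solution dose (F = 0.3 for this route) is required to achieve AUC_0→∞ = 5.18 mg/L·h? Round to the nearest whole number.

Dose = 452 mg

Dose = CL × AUC_0→∞ / F
     = 26.2 × 5.18 / 0.3 = 452.387 mg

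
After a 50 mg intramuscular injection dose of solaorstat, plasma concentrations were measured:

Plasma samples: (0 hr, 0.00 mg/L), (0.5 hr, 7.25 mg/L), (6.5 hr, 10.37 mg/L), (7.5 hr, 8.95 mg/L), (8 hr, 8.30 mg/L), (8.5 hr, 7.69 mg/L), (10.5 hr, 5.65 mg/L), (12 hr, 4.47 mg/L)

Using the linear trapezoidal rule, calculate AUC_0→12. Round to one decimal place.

AUC = 93.6 mg/L·hr

Trapezoidal AUC_0→12:
  [0→0.5]: (0.00+7.25)/2 × 0.5 = 1.8125
  [0.5→6.5]: (7.25+10.37)/2 × 6 = 52.86
  [6.5→7.5]: (10.37+8.95)/2 × 1 = 9.66
  [7.5→8]: (8.95+8.30)/2 × 0.5 = 4.3125
  [8→8.5]: (8.30+7.69)/2 × 0.5 = 3.9975
  [8.5→10.5]: (7.69+5.65)/2 × 2 = 13.34
  [10.5→12]: (5.65+4.47)/2 × 1.5 = 7.59
  Sum = 93.5725 mg/L·hr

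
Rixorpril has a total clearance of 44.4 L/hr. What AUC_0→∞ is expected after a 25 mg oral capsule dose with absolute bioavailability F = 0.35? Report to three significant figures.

AUC_0→∞ = F × Dose / CL
        = 0.35 × 25 / 44.4 = 0.197072 mg/L·hr

AUC = 0.197 mg/L·hr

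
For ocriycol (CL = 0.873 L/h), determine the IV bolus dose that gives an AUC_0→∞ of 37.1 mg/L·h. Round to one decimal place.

Dose_iv = CL × AUC_0→∞
     = 0.873 × 37.1 = 32.3883 mg

Dose = 32.4 mg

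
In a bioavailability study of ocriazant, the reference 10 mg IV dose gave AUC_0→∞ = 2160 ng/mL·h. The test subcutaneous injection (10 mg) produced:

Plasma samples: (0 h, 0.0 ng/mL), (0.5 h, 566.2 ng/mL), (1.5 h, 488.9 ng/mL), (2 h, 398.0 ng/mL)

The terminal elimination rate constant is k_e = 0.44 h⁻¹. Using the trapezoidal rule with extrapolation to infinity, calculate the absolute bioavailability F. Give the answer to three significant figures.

F = 0.831

Trapezoidal AUC_0→2 (subcutaneous injection):
  [0→0.5]: (0.0+566.2)/2 × 0.5 = 141.55
  [0.5→1.5]: (566.2+488.9)/2 × 1 = 527.55
  [1.5→2]: (488.9+398.0)/2 × 0.5 = 221.725
  Sum = 890.825 ng/mL·h
Tail: C_last/k_e = 398.0/0.44 = 904.545
AUC_0→∞ (subcutaneous injection) = 890.825 + 904.545 = 1795.37 ng/mL·h
F = (AUC_ev/D_ev)/(AUC_iv/D_iv) = (1795.37/10)/(2160/10) = 179.537/216 = 0.8312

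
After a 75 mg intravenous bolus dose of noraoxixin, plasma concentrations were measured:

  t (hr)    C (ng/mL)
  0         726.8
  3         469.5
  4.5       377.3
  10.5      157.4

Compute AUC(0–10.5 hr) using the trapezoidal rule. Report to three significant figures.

AUC = 4030 ng/mL·hr

Trapezoidal AUC_0→10.5:
  [0→3]: (726.8+469.5)/2 × 3 = 1794.45
  [3→4.5]: (469.5+377.3)/2 × 1.5 = 635.1
  [4.5→10.5]: (377.3+157.4)/2 × 6 = 1604.1
  Sum = 4033.65 ng/mL·hr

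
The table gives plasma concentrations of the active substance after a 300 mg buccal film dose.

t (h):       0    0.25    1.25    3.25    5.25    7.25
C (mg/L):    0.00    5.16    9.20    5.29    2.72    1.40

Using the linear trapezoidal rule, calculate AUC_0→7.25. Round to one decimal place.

Trapezoidal AUC_0→7.25:
  [0→0.25]: (0.00+5.16)/2 × 0.25 = 0.645
  [0.25→1.25]: (5.16+9.20)/2 × 1 = 7.18
  [1.25→3.25]: (9.20+5.29)/2 × 2 = 14.49
  [3.25→5.25]: (5.29+2.72)/2 × 2 = 8.01
  [5.25→7.25]: (2.72+1.40)/2 × 2 = 4.12
  Sum = 34.445 mg/L·h

AUC = 34.4 mg/L·h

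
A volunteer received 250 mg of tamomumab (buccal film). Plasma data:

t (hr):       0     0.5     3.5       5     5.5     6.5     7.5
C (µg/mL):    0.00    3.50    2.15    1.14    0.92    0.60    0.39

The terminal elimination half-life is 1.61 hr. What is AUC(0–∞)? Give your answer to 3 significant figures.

Trapezoidal AUC_0→7.5:
  [0→0.5]: (0.00+3.50)/2 × 0.5 = 0.875
  [0.5→3.5]: (3.50+2.15)/2 × 3 = 8.475
  [3.5→5]: (2.15+1.14)/2 × 1.5 = 2.4675
  [5→5.5]: (1.14+0.92)/2 × 0.5 = 0.515
  [5.5→6.5]: (0.92+0.60)/2 × 1 = 0.76
  [6.5→7.5]: (0.60+0.39)/2 × 1 = 0.495
  Sum = 13.5875 µg/mL·hr
k_e = ln2 / t½ = 0.693147 / 1.61 = 0.4305 hr^-1
Extrapolated tail: C_last / k_e = 0.39 / 0.4305 = 0.906
AUC_0→∞ = 13.5875 + 0.906 = 14.4935 µg/mL·hr

AUC = 14.5 µg/mL·hr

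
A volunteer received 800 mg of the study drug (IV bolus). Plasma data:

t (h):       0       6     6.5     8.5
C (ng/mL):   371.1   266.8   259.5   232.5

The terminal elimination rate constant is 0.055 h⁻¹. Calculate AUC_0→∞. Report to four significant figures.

AUC = 6765 ng/mL·h

Trapezoidal AUC_0→8.5:
  [0→6]: (371.1+266.8)/2 × 6 = 1913.7
  [6→6.5]: (266.8+259.5)/2 × 0.5 = 131.575
  [6.5→8.5]: (259.5+232.5)/2 × 2 = 492.0
  Sum = 2537.275 ng/mL·h
Extrapolated tail: C_last / k_e = 232.5 / 0.055 = 4227.273
AUC_0→∞ = 2537.275 + 4227.273 = 6764.548 ng/mL·h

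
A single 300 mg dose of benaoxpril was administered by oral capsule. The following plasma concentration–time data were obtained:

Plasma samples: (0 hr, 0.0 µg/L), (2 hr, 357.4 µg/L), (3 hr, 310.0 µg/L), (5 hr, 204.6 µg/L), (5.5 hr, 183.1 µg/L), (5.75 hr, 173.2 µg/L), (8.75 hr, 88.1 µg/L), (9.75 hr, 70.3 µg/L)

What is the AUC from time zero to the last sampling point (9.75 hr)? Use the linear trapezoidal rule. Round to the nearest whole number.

Trapezoidal AUC_0→9.75:
  [0→2]: (0.0+357.4)/2 × 2 = 357.4
  [2→3]: (357.4+310.0)/2 × 1 = 333.7
  [3→5]: (310.0+204.6)/2 × 2 = 514.6
  [5→5.5]: (204.6+183.1)/2 × 0.5 = 96.925
  [5.5→5.75]: (183.1+173.2)/2 × 0.25 = 44.5375
  [5.75→8.75]: (173.2+88.1)/2 × 3 = 391.95
  [8.75→9.75]: (88.1+70.3)/2 × 1 = 79.2
  Sum = 1818.3125 µg/L·hr

AUC = 1818 µg/L·hr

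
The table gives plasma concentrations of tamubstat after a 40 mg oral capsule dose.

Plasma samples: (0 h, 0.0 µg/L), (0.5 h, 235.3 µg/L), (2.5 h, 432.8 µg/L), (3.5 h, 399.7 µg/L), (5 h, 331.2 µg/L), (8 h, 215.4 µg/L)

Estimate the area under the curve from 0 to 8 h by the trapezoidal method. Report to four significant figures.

AUC = 2511 µg/L·h

Trapezoidal AUC_0→8:
  [0→0.5]: (0.0+235.3)/2 × 0.5 = 58.825
  [0.5→2.5]: (235.3+432.8)/2 × 2 = 668.1
  [2.5→3.5]: (432.8+399.7)/2 × 1 = 416.25
  [3.5→5]: (399.7+331.2)/2 × 1.5 = 548.175
  [5→8]: (331.2+215.4)/2 × 3 = 819.9
  Sum = 2511.25 µg/L·h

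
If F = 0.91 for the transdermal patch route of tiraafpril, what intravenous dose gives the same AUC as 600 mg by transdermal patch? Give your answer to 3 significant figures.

Systemic exposure from an extravascular dose = F × D_ev, so the equivalent IV dose is F × D_ev.
D_iv = F × D_ev = 0.91 × 600 = 546 mg

D_iv = 546 mg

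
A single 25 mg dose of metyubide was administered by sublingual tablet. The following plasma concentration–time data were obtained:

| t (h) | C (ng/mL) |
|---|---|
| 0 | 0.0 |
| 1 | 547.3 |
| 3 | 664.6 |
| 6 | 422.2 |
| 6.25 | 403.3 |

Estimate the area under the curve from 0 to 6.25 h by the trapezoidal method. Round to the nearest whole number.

Trapezoidal AUC_0→6.25:
  [0→1]: (0.0+547.3)/2 × 1 = 273.65
  [1→3]: (547.3+664.6)/2 × 2 = 1211.9
  [3→6]: (664.6+422.2)/2 × 3 = 1630.2
  [6→6.25]: (422.2+403.3)/2 × 0.25 = 103.1875
  Sum = 3218.9375 ng/mL·h

AUC = 3219 ng/mL·h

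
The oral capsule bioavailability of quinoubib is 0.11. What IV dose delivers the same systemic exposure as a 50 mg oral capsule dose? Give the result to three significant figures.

Systemic exposure from an extravascular dose = F × D_ev, so the equivalent IV dose is F × D_ev.
D_iv = F × D_ev = 0.11 × 50 = 5.5 mg

D_iv = 5.50 mg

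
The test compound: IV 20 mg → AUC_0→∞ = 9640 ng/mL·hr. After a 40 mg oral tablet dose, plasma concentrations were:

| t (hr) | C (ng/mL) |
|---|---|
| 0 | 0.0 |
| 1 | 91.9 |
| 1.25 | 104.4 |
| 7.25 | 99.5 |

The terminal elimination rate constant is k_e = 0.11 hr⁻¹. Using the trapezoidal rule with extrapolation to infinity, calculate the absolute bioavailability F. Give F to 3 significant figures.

F = 0.0823

Trapezoidal AUC_0→7.25 (oral tablet):
  [0→1]: (0.0+91.9)/2 × 1 = 45.95
  [1→1.25]: (91.9+104.4)/2 × 0.25 = 24.5375
  [1.25→7.25]: (104.4+99.5)/2 × 6 = 611.7
  Sum = 682.1875 ng/mL·hr
Tail: C_last/k_e = 99.5/0.11 = 904.545
AUC_0→∞ (oral tablet) = 682.1875 + 904.545 = 1586.7325 ng/mL·hr
F = (AUC_ev/D_ev)/(AUC_iv/D_iv) = (1586.7325/40)/(9640/20) = 39.6683/482 = 0.0823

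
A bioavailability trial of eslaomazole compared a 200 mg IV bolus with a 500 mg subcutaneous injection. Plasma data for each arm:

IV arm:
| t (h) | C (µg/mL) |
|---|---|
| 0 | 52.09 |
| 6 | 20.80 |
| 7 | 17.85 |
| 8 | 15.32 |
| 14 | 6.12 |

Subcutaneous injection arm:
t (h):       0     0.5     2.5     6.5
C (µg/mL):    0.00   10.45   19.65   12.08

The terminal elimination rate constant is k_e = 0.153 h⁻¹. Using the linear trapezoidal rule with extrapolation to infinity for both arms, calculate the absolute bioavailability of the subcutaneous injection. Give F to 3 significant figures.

F = 0.195

Trapezoidal AUC_0→14 (IV):
  [0→6]: (52.09+20.80)/2 × 6 = 218.67
  [6→7]: (20.80+17.85)/2 × 1 = 19.325
  [7→8]: (17.85+15.32)/2 × 1 = 16.585
  [8→14]: (15.32+6.12)/2 × 6 = 64.32
  Sum = 318.9 µg/mL·h
IV tail: 6.12/0.153 = 40.000; AUC_iv,0→∞ = 318.9 + 40.000 = 358.9 µg/mL·h
Trapezoidal AUC_0→6.5 (subcutaneous injection):
  [0→0.5]: (0.00+10.45)/2 × 0.5 = 2.6125
  [0.5→2.5]: (10.45+19.65)/2 × 2 = 30.1
  [2.5→6.5]: (19.65+12.08)/2 × 4 = 63.46
  Sum = 96.1725 µg/mL·h
subcutaneous injection tail: 12.08/0.153 = 78.954; AUC_ev,0→∞ = 96.1725 + 78.954 = 175.1265 µg/mL·h
F = (AUC_ev/D_ev)/(AUC_iv/D_iv) = (175.1265/500)/(358.9/200) = 0.350253/1.7945 = 0.1952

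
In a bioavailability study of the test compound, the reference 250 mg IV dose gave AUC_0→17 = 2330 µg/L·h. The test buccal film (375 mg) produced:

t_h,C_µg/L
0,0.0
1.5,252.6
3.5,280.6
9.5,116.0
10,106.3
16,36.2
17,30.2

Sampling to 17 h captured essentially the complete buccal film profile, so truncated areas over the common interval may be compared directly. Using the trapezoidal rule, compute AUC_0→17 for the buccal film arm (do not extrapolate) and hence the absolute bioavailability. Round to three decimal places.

F = 0.695

Trapezoidal AUC_0→17 (buccal film):
  [0→1.5]: (0.0+252.6)/2 × 1.5 = 189.45
  [1.5→3.5]: (252.6+280.6)/2 × 2 = 533.2
  [3.5→9.5]: (280.6+116.0)/2 × 6 = 1189.8
  [9.5→10]: (116.0+106.3)/2 × 0.5 = 55.575
  [10→16]: (106.3+36.2)/2 × 6 = 427.5
  [16→17]: (36.2+30.2)/2 × 1 = 33.2
  Sum = 2428.725 µg/L·h
F = (AUC_ev/D_ev)/(AUC_iv/D_iv) = (2428.725/375)/(2330/250) = 6.4766/9.32 = 0.6949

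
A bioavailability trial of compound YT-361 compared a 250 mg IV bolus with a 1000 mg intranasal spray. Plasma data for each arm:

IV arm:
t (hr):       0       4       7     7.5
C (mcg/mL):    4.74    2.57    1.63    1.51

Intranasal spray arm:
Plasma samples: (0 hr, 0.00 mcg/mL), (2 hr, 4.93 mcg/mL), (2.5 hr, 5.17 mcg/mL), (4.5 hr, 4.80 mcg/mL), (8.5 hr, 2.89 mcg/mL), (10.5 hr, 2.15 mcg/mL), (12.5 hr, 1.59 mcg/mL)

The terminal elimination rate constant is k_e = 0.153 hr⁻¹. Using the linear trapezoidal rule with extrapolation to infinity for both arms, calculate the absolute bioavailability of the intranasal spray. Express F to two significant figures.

Trapezoidal AUC_0→7.5 (IV):
  [0→4]: (4.74+2.57)/2 × 4 = 14.62
  [4→7]: (2.57+1.63)/2 × 3 = 6.3
  [7→7.5]: (1.63+1.51)/2 × 0.5 = 0.785
  Sum = 21.705 mcg/mL·hr
IV tail: 1.51/0.153 = 9.869; AUC_iv,0→∞ = 21.705 + 9.869 = 31.574 mcg/mL·hr
Trapezoidal AUC_0→12.5 (intranasal spray):
  [0→2]: (0.00+4.93)/2 × 2 = 4.93
  [2→2.5]: (4.93+5.17)/2 × 0.5 = 2.525
  [2.5→4.5]: (5.17+4.80)/2 × 2 = 9.97
  [4.5→8.5]: (4.80+2.89)/2 × 4 = 15.38
  [8.5→10.5]: (2.89+2.15)/2 × 2 = 5.04
  [10.5→12.5]: (2.15+1.59)/2 × 2 = 3.74
  Sum = 41.585 mcg/mL·hr
intranasal spray tail: 1.59/0.153 = 10.392; AUC_ev,0→∞ = 41.585 + 10.392 = 51.977 mcg/mL·hr
F = (AUC_ev/D_ev)/(AUC_iv/D_iv) = (51.977/1000)/(31.574/250) = 0.051977/0.126296 = 0.4115

F = 0.41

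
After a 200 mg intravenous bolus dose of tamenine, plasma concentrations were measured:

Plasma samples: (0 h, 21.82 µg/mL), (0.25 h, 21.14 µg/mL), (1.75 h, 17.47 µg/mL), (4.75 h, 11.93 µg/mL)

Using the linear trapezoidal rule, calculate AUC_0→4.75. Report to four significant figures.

AUC = 78.43 µg/mL·h

Trapezoidal AUC_0→4.75:
  [0→0.25]: (21.82+21.14)/2 × 0.25 = 5.37
  [0.25→1.75]: (21.14+17.47)/2 × 1.5 = 28.9575
  [1.75→4.75]: (17.47+11.93)/2 × 3 = 44.1
  Sum = 78.4275 µg/mL·h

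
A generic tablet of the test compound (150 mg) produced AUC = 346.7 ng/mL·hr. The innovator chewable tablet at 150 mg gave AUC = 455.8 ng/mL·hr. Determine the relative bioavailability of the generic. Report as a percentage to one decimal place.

F_rel = 76.1%

F_rel = (AUC_test/D_test) / (AUC_ref/D_ref)
      = (346.7/150) / (455.8/150)
      = 2.31133 / 3.03867 = 0.7606 = 76.06%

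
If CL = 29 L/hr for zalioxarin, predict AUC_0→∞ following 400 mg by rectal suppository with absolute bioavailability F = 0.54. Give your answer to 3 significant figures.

AUC_0→∞ = F × Dose / CL
        = 0.54 × 400 / 29 = 7.44828 mg/L·hr

AUC = 7.45 mg/L·hr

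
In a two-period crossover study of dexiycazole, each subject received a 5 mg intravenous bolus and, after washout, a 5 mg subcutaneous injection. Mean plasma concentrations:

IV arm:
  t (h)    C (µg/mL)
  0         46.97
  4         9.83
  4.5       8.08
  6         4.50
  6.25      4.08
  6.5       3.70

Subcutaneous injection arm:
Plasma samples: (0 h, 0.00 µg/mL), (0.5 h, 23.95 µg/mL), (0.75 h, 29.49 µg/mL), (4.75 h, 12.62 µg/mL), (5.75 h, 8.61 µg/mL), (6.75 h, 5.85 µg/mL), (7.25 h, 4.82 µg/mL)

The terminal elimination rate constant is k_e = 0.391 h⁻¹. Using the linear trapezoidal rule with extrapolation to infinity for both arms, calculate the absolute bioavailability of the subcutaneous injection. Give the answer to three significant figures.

Trapezoidal AUC_0→6.5 (IV):
  [0→4]: (46.97+9.83)/2 × 4 = 113.6
  [4→4.5]: (9.83+8.08)/2 × 0.5 = 4.4775
  [4.5→6]: (8.08+4.50)/2 × 1.5 = 9.435
  [6→6.25]: (4.50+4.08)/2 × 0.25 = 1.0725
  [6.25→6.5]: (4.08+3.70)/2 × 0.25 = 0.9725
  Sum = 129.5575 µg/mL·h
IV tail: 3.70/0.391 = 9.463; AUC_iv,0→∞ = 129.5575 + 9.463 = 139.0205 µg/mL·h
Trapezoidal AUC_0→7.25 (subcutaneous injection):
  [0→0.5]: (0.00+23.95)/2 × 0.5 = 5.9875
  [0.5→0.75]: (23.95+29.49)/2 × 0.25 = 6.68
  [0.75→4.75]: (29.49+12.62)/2 × 4 = 84.22
  [4.75→5.75]: (12.62+8.61)/2 × 1 = 10.615
  [5.75→6.75]: (8.61+5.85)/2 × 1 = 7.23
  [6.75→7.25]: (5.85+4.82)/2 × 0.5 = 2.6675
  Sum = 117.4 µg/mL·h
subcutaneous injection tail: 4.82/0.391 = 12.327; AUC_ev,0→∞ = 117.4 + 12.327 = 129.727 µg/mL·h
F = (AUC_ev/D_ev)/(AUC_iv/D_iv) = (129.727/5)/(139.0205/5) = 25.9454/27.8041 = 0.9332

F = 0.933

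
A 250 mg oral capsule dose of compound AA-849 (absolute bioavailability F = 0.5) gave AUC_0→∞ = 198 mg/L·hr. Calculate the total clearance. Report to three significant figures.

CL = 0.631 L/hr

CL = F × Dose / AUC_0→∞
   = 0.5 × 250 / 198 = 0.631313 L/hr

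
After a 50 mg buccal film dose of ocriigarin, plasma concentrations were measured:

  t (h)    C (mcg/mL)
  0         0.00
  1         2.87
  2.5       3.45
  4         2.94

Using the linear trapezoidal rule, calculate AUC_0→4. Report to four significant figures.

AUC = 10.97 mcg/mL·h

Trapezoidal AUC_0→4:
  [0→1]: (0.00+2.87)/2 × 1 = 1.435
  [1→2.5]: (2.87+3.45)/2 × 1.5 = 4.74
  [2.5→4]: (3.45+2.94)/2 × 1.5 = 4.7925
  Sum = 10.9675 mcg/mL·h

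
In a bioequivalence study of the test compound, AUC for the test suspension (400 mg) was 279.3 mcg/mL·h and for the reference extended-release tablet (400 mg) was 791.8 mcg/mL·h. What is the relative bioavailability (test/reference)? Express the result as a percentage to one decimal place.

F_rel = (AUC_test/D_test) / (AUC_ref/D_ref)
      = (279.3/400) / (791.8/400)
      = 0.69825 / 1.9795 = 0.3527 = 35.27%

F_rel = 35.3%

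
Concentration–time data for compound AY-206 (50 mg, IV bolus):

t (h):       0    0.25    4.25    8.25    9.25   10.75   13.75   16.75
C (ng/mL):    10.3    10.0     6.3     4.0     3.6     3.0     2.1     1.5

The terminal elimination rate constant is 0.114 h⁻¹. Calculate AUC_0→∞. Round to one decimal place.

Trapezoidal AUC_0→16.75:
  [0→0.25]: (10.3+10.0)/2 × 0.25 = 2.5375
  [0.25→4.25]: (10.0+6.3)/2 × 4 = 32.6
  [4.25→8.25]: (6.3+4.0)/2 × 4 = 20.6
  [8.25→9.25]: (4.0+3.6)/2 × 1 = 3.8
  [9.25→10.75]: (3.6+3.0)/2 × 1.5 = 4.95
  [10.75→13.75]: (3.0+2.1)/2 × 3 = 7.65
  [13.75→16.75]: (2.1+1.5)/2 × 3 = 5.4
  Sum = 77.5375 ng/mL·h
Extrapolated tail: C_last / k_e = 1.5 / 0.114 = 13.158
AUC_0→∞ = 77.5375 + 13.158 = 90.6955 ng/mL·h

AUC = 90.7 ng/mL·h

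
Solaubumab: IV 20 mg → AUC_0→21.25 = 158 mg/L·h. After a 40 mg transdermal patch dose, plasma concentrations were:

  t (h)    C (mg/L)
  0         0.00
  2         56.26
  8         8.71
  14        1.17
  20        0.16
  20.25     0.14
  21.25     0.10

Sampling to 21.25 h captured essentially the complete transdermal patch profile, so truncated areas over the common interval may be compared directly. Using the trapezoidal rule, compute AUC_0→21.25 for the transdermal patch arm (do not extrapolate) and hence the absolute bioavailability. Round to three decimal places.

F = 0.902

Trapezoidal AUC_0→21.25 (transdermal patch):
  [0→2]: (0.00+56.26)/2 × 2 = 56.26
  [2→8]: (56.26+8.71)/2 × 6 = 194.91
  [8→14]: (8.71+1.17)/2 × 6 = 29.64
  [14→20]: (1.17+0.16)/2 × 6 = 3.99
  [20→20.25]: (0.16+0.14)/2 × 0.25 = 0.0375
  [20.25→21.25]: (0.14+0.10)/2 × 1 = 0.12
  Sum = 284.9575 mg/L·h
F = (AUC_ev/D_ev)/(AUC_iv/D_iv) = (284.9575/40)/(158/20) = 7.1239375/7.9 = 0.9018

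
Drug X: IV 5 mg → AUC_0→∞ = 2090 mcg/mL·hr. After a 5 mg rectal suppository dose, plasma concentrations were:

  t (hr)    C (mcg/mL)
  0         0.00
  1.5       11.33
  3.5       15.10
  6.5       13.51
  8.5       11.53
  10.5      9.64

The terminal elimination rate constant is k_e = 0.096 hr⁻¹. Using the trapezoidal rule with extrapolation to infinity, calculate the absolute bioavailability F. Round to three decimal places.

Trapezoidal AUC_0→10.5 (rectal suppository):
  [0→1.5]: (0.00+11.33)/2 × 1.5 = 8.4975
  [1.5→3.5]: (11.33+15.10)/2 × 2 = 26.43
  [3.5→6.5]: (15.10+13.51)/2 × 3 = 42.915
  [6.5→8.5]: (13.51+11.53)/2 × 2 = 25.04
  [8.5→10.5]: (11.53+9.64)/2 × 2 = 21.17
  Sum = 124.0525 mcg/mL·hr
Tail: C_last/k_e = 9.64/0.096 = 100.417
AUC_0→∞ (rectal suppository) = 124.0525 + 100.417 = 224.4695 mcg/mL·hr
F = (AUC_ev/D_ev)/(AUC_iv/D_iv) = (224.4695/5)/(2090/5) = 44.8939/418 = 0.1074

F = 0.107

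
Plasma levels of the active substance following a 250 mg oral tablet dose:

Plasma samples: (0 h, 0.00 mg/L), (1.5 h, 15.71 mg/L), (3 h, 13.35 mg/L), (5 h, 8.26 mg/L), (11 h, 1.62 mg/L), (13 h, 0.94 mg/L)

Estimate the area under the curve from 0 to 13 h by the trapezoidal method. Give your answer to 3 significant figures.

AUC = 87.4 mg/L·h

Trapezoidal AUC_0→13:
  [0→1.5]: (0.00+15.71)/2 × 1.5 = 11.7825
  [1.5→3]: (15.71+13.35)/2 × 1.5 = 21.795
  [3→5]: (13.35+8.26)/2 × 2 = 21.61
  [5→11]: (8.26+1.62)/2 × 6 = 29.64
  [11→13]: (1.62+0.94)/2 × 2 = 2.56
  Sum = 87.3875 mg/L·h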